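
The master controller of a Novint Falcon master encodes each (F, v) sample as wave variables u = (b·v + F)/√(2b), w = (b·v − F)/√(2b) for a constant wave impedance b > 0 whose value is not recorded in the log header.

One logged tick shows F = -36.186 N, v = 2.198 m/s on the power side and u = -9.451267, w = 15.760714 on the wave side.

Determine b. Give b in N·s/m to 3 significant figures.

u + w = 6.309447;  u + w = √(2b)·v, so √(2b) = 6.309447/2.198 = 2.870540.
b = (√(2b))²/2 = 8.240000/2 = 4.120000.
(Check via u − w = 2F/√(2b): u − w = -25.211981, 2F/√(2b) = -25.211981.)

b = 4.12 N·s/m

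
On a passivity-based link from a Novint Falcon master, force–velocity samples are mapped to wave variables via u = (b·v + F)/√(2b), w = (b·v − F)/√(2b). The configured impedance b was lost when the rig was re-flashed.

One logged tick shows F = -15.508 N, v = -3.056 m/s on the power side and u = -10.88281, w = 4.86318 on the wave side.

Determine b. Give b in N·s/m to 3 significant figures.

b = 1.94 N·s/m

u + w = -6.0196;  u + w = √(2b)·v, so √(2b) = -6.0196/(-3.056) = 1.9698.
b = (√(2b))²/2 = 3.8800/2 = 1.9400.
(Check via u − w = 2F/√(2b): u − w = -15.7460, 2F/√(2b) = -15.7460.)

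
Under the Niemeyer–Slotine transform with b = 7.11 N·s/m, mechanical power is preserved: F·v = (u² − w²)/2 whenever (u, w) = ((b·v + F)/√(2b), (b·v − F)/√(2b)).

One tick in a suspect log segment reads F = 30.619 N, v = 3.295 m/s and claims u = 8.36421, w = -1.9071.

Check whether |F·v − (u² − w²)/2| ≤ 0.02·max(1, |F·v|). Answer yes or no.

no

F·v = 30.619×3.295 = 100.88961 W.
(u² − w²)/2 = (69.96001 − 3.63703)/2 = 33.16149 W.
|Δ| = 67.72812;  2% of max(1, |F·v|) = 2.01779.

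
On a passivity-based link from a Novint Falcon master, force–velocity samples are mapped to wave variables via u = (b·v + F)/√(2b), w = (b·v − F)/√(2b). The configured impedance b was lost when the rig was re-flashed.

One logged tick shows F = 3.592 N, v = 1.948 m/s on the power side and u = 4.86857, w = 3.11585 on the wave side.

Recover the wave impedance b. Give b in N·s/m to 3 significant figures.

b = 8.4 N·s/m

u + w = 7.98442;  u + w = √(2b)·v, so √(2b) = 7.98442/1.948 = 4.09878.
b = (√(2b))²/2 = 16.79998/2 = 8.39999.
(Check via u − w = 2F/√(2b): u − w = 1.75272, 2F/√(2b) = 1.75272.)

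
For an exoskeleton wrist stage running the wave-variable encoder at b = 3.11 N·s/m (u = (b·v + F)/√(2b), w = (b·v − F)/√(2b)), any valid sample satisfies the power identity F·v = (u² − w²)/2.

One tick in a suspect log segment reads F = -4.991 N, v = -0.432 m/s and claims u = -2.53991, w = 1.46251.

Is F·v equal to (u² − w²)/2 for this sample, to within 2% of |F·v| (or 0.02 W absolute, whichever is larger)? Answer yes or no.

yes

F·v = (-4.991)×(-0.432) = 2.15611 W.
(u² − w²)/2 = (6.45114 − 2.13894)/2 = 2.15610 W.
|Δ| = 0.00001;  2% of max(1, |F·v|) = 0.04312.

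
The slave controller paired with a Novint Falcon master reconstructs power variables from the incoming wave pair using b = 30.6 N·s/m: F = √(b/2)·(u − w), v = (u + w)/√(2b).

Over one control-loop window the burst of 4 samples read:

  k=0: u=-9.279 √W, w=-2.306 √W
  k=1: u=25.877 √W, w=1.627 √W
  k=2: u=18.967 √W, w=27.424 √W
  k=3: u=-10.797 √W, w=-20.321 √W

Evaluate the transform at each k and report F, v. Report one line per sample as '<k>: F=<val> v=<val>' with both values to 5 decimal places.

k=0: u−w=-6.97300, u+w=-11.58500; √(b/2)=3.91152, √(2b)=7.82304; F=3.91152×(-6.973)=-27.27504, v=-11.58500/7.82304=-1.48088
k=1: u−w=24.25000, u+w=27.50400; √(b/2)=3.91152, √(2b)=7.82304; F=3.91152×24.25=94.85439, v=27.50400/7.82304=3.51577
k=2: u−w=-8.45700, u+w=46.39100; √(b/2)=3.91152, √(2b)=7.82304; F=3.91152×(-8.457)=-33.07974, v=46.39100/7.82304=5.93005
k=3: u−w=9.52400, u+w=-31.11800; √(b/2)=3.91152, √(2b)=7.82304; F=3.91152×9.524=37.25333, v=-31.11800/7.82304=-3.97774

0: F=-27.27504 v=-1.48088
1: F=94.85439 v=3.51577
2: F=-33.07974 v=5.93005
3: F=37.25333 v=-3.97774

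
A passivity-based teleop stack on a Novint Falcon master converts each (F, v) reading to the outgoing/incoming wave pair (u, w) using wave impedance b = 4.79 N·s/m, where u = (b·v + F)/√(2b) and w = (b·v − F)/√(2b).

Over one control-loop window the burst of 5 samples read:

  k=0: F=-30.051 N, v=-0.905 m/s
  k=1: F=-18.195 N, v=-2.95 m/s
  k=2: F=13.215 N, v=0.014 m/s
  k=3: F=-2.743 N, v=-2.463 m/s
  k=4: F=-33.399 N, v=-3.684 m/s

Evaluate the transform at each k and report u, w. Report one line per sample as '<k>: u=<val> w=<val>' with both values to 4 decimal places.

0: u=-11.1096 w=8.3085
1: u=-10.4439 w=1.3132
2: u=4.2912 w=-4.2479
3: u=-4.6979 w=-2.9255
4: u=-16.4920 w=5.0894

k=0: b·v=4.79×(-0.905)=-4.3350; √(2b)=3.0952; u=(-4.3350+(-30.051))/3.0952=-11.1096, w=(-4.3350−(-30.051))/3.0952=8.3085
k=1: b·v=4.79×(-2.95)=-14.1305; √(2b)=3.0952; u=(-14.1305+(-18.195))/3.0952=-10.4439, w=(-14.1305−(-18.195))/3.0952=1.3132
k=2: b·v=4.79×0.014=0.0671; √(2b)=3.0952; u=(0.0671+13.215)/3.0952=4.2912, w=(0.0671−13.215)/3.0952=-4.2479
k=3: b·v=4.79×(-2.463)=-11.7978; √(2b)=3.0952; u=(-11.7978+(-2.743))/3.0952=-4.6979, w=(-11.7978−(-2.743))/3.0952=-2.9255
k=4: b·v=4.79×(-3.684)=-17.6464; √(2b)=3.0952; u=(-17.6464+(-33.399))/3.0952=-16.4920, w=(-17.6464−(-33.399))/3.0952=5.0894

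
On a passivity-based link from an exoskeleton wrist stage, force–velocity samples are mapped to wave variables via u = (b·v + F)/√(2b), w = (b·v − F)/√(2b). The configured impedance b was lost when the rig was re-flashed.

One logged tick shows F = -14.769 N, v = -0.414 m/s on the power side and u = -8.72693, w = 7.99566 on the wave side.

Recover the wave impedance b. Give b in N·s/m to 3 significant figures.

u + w = -0.7313;  u + w = √(2b)·v, so √(2b) = -0.7313/(-0.414) = 1.7664.
b = (√(2b))²/2 = 3.1200/2 = 1.5600.
(Check via u − w = 2F/√(2b): u − w = -16.7226, 2F/√(2b) = -16.7226.)

b = 1.56 N·s/m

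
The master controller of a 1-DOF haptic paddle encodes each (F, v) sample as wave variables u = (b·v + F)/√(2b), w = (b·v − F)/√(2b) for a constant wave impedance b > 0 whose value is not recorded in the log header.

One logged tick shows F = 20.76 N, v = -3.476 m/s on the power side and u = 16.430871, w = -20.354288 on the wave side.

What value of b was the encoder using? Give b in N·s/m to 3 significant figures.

b = 0.637 N·s/m

u + w = -3.923417;  u + w = √(2b)·v, so √(2b) = -3.923417/(-3.476) = 1.128716.
b = (√(2b))²/2 = 1.274000/2 = 0.637000.
(Check via u − w = 2F/√(2b): u − w = 36.785159, 2F/√(2b) = 36.785159.)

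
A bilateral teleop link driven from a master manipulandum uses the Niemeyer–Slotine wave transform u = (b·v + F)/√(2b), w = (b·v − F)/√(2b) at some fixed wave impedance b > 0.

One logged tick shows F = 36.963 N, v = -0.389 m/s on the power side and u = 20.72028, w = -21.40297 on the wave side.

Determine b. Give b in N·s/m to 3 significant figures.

b = 1.54 N·s/m

u + w = -0.68269;  u + w = √(2b)·v, so √(2b) = -0.68269/(-0.389) = 1.75499.
b = (√(2b))²/2 = 3.07998/2 = 1.53999.
(Check via u − w = 2F/√(2b): u − w = 42.12325, 2F/√(2b) = 42.12339.)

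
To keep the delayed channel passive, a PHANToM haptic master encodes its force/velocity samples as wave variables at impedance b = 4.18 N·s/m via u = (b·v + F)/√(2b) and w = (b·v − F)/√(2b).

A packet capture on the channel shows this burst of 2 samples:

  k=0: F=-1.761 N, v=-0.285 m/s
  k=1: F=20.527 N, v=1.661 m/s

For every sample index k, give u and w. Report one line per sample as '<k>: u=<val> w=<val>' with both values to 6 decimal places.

k=0: b·v=4.18×(-0.285)=-1.191300; √(2b)=2.891366; u=(-1.191300+(-1.761))/2.891366=-1.021074, w=(-1.191300−(-1.761))/2.891366=0.197035
k=1: b·v=4.18×1.661=6.942980; √(2b)=2.891366; u=(6.942980+20.527)/2.891366=9.500691, w=(6.942980−20.527)/2.891366=-4.698132

0: u=-1.021074 w=0.197035
1: u=9.500691 w=-4.698132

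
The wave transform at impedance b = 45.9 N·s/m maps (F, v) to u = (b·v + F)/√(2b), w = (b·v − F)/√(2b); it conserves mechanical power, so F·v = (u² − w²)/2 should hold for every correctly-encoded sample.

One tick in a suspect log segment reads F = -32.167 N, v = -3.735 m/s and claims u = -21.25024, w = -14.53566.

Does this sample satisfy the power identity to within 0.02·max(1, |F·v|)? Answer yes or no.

F·v = (-32.167)×(-3.735) = 120.14374 W.
(u² − w²)/2 = (451.57270 − 211.28541)/2 = 120.14364 W.
|Δ| = 0.00010;  2% of max(1, |F·v|) = 2.40287.

yes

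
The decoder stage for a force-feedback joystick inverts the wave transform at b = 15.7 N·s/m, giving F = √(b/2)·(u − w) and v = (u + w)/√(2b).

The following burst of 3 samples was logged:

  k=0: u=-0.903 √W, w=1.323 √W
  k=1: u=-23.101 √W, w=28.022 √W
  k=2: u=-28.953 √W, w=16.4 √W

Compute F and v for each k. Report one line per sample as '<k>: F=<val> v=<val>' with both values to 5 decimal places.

0: F=-6.23677 v=0.07495
1: F=-143.23566 v=0.87819
2: F=-127.06936 v=-2.24018

k=0: u−w=-2.22600, u+w=0.42000; √(b/2)=2.80179, √(2b)=5.60357; F=2.80179×(-2.226)=-6.23677, v=0.42000/5.60357=0.07495
k=1: u−w=-51.12300, u+w=4.92100; √(b/2)=2.80179, √(2b)=5.60357; F=2.80179×(-51.123)=-143.23566, v=4.92100/5.60357=0.87819
k=2: u−w=-45.35300, u+w=-12.55300; √(b/2)=2.80179, √(2b)=5.60357; F=2.80179×(-45.353)=-127.06936, v=-12.55300/5.60357=-2.24018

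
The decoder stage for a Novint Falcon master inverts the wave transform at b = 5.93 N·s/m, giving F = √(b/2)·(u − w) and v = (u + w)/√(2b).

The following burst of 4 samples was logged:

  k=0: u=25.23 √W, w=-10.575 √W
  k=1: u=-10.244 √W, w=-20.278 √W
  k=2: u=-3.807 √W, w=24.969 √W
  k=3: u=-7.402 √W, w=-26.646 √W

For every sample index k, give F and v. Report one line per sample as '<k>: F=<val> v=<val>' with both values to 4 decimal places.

k=0: u−w=35.8050, u+w=14.6550; √(b/2)=1.7219, √(2b)=3.4438; F=1.7219×35.805=61.6533, v=14.6550/3.4438=4.2554
k=1: u−w=10.0340, u+w=-30.5220; √(b/2)=1.7219, √(2b)=3.4438; F=1.7219×10.034=17.2777, v=-30.5220/3.4438=-8.8628
k=2: u−w=-28.7760, u+w=21.1620; √(b/2)=1.7219, √(2b)=3.4438; F=1.7219×(-28.776)=-49.5499, v=21.1620/3.4438=6.1449
k=3: u−w=19.2440, u+w=-34.0480; √(b/2)=1.7219, √(2b)=3.4438; F=1.7219×19.244=33.1366, v=-34.0480/3.4438=-9.8867

0: F=61.6533 v=4.2554
1: F=17.2777 v=-8.8628
2: F=-49.5499 v=6.1449
3: F=33.1366 v=-9.8867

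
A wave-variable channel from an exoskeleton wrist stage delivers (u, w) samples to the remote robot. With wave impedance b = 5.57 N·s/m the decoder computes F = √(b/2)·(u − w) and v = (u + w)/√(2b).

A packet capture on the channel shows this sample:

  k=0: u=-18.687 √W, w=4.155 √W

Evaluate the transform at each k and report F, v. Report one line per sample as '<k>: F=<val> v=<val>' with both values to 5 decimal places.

0: F=-38.11946 v=-4.35394

k=0: u−w=-22.84200, u+w=-14.53200; √(b/2)=1.66883, √(2b)=3.33766; F=1.66883×(-22.842)=-38.11946, v=-14.53200/3.33766=-4.35394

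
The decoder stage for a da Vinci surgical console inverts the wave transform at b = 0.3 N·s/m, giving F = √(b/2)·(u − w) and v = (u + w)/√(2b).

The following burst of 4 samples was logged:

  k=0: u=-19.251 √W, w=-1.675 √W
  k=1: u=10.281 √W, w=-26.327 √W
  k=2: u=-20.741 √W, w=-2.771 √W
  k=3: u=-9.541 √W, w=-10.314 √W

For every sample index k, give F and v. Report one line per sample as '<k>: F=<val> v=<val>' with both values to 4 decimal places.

0: F=-6.8072 v=-27.0153
1: F=14.1782 v=-20.7153
2: F=-6.9598 v=-30.3539
3: F=0.2994 v=-25.6327

k=0: u−w=-17.5760, u+w=-20.9260; √(b/2)=0.3873, √(2b)=0.7746; F=0.3873×(-17.576)=-6.8072, v=-20.9260/0.7746=-27.0153
k=1: u−w=36.6080, u+w=-16.0460; √(b/2)=0.3873, √(2b)=0.7746; F=0.3873×36.608=14.1782, v=-16.0460/0.7746=-20.7153
k=2: u−w=-17.9700, u+w=-23.5120; √(b/2)=0.3873, √(2b)=0.7746; F=0.3873×(-17.97)=-6.9598, v=-23.5120/0.7746=-30.3539
k=3: u−w=0.7730, u+w=-19.8550; √(b/2)=0.3873, √(2b)=0.7746; F=0.3873×0.773=0.2994, v=-19.8550/0.7746=-25.6327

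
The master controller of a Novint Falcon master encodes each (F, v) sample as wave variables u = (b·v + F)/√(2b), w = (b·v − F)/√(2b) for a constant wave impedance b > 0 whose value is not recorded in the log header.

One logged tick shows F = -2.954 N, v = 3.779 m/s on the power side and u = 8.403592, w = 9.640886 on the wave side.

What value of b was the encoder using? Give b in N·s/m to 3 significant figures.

b = 11.4 N·s/m

u + w = 18.044478;  u + w = √(2b)·v, so √(2b) = 18.044478/3.779 = 4.774935.
b = (√(2b))²/2 = 22.800001/2 = 11.400000.
(Check via u − w = 2F/√(2b): u − w = -1.237294, 2F/√(2b) = -1.237294.)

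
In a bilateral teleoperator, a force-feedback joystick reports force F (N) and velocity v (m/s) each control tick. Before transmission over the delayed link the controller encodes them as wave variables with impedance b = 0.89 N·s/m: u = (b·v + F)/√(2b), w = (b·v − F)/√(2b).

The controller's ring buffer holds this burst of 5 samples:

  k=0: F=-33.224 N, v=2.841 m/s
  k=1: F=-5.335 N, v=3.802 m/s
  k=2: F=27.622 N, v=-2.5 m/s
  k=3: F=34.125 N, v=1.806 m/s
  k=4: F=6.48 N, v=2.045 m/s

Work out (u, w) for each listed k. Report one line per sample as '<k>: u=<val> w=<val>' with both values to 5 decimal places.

0: u=-23.00726 w=26.79762
1: u=-1.46250 w=6.53500
2: u=19.03586 w=-22.37127
3: u=26.78252 w=-24.37302
4: u=6.22115 w=-3.49278

k=0: b·v=0.89×2.841=2.52849; √(2b)=1.33417; u=(2.52849+(-33.224))/1.33417=-23.00726, w=(2.52849−(-33.224))/1.33417=26.79762
k=1: b·v=0.89×3.802=3.38378; √(2b)=1.33417; u=(3.38378+(-5.335))/1.33417=-1.46250, w=(3.38378−(-5.335))/1.33417=6.53500
k=2: b·v=0.89×(-2.5)=-2.22500; √(2b)=1.33417; u=(-2.22500+27.622)/1.33417=19.03586, w=(-2.22500−27.622)/1.33417=-22.37127
k=3: b·v=0.89×1.806=1.60734; √(2b)=1.33417; u=(1.60734+34.125)/1.33417=26.78252, w=(1.60734−34.125)/1.33417=-24.37302
k=4: b·v=0.89×2.045=1.82005; √(2b)=1.33417; u=(1.82005+6.48)/1.33417=6.22115, w=(1.82005−6.48)/1.33417=-3.49278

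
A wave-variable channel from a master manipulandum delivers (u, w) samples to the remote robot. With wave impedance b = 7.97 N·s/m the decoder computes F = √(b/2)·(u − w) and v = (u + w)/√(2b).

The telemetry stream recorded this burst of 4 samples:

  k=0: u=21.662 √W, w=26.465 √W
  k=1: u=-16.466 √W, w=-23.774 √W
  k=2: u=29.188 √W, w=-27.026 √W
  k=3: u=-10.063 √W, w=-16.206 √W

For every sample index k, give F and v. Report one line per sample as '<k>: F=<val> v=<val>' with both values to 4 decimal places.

0: F=-9.5880 v=12.0544
1: F=14.5886 v=-10.0789
2: F=112.2170 v=0.5415
3: F=12.2629 v=-6.5796

k=0: u−w=-4.8030, u+w=48.1270; √(b/2)=1.9962, √(2b)=3.9925; F=1.9962×(-4.803)=-9.5880, v=48.1270/3.9925=12.0544
k=1: u−w=7.3080, u+w=-40.2400; √(b/2)=1.9962, √(2b)=3.9925; F=1.9962×7.308=14.5886, v=-40.2400/3.9925=-10.0789
k=2: u−w=56.2140, u+w=2.1620; √(b/2)=1.9962, √(2b)=3.9925; F=1.9962×56.214=112.2170, v=2.1620/3.9925=0.5415
k=3: u−w=6.1430, u+w=-26.2690; √(b/2)=1.9962, √(2b)=3.9925; F=1.9962×6.143=12.2629, v=-26.2690/3.9925=-6.5796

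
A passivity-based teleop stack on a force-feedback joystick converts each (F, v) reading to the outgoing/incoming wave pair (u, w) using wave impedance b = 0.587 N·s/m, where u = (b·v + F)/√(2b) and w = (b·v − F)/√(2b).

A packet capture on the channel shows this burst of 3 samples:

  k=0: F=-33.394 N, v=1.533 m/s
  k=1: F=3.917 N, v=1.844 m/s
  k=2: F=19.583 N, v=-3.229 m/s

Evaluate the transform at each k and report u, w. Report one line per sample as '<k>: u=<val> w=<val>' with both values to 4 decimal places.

0: u=-29.9896 w=31.6506
1: u=4.6141 w=-2.6161
2: u=16.3243 w=-19.8230

k=0: b·v=0.587×1.533=0.8999; √(2b)=1.0835; u=(0.8999+(-33.394))/1.0835=-29.9896, w=(0.8999−(-33.394))/1.0835=31.6506
k=1: b·v=0.587×1.844=1.0824; √(2b)=1.0835; u=(1.0824+3.917)/1.0835=4.6141, w=(1.0824−3.917)/1.0835=-2.6161
k=2: b·v=0.587×(-3.229)=-1.8954; √(2b)=1.0835; u=(-1.8954+19.583)/1.0835=16.3243, w=(-1.8954−19.583)/1.0835=-19.8230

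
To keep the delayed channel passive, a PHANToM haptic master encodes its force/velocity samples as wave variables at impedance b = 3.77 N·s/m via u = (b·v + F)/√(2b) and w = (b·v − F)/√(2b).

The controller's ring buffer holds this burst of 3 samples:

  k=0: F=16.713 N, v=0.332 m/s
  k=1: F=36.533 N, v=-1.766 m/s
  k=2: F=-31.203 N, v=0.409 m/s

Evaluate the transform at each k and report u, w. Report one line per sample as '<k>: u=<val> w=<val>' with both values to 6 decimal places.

0: u=6.542336 w=-5.630695
1: u=10.879899 w=-15.729169
2: u=-10.801925 w=11.925000

k=0: b·v=3.77×0.332=1.251640; √(2b)=2.745906; u=(1.251640+16.713)/2.745906=6.542336, w=(1.251640−16.713)/2.745906=-5.630695
k=1: b·v=3.77×(-1.766)=-6.657820; √(2b)=2.745906; u=(-6.657820+36.533)/2.745906=10.879899, w=(-6.657820−36.533)/2.745906=-15.729169
k=2: b·v=3.77×0.409=1.541930; √(2b)=2.745906; u=(1.541930+(-31.203))/2.745906=-10.801925, w=(1.541930−(-31.203))/2.745906=11.925000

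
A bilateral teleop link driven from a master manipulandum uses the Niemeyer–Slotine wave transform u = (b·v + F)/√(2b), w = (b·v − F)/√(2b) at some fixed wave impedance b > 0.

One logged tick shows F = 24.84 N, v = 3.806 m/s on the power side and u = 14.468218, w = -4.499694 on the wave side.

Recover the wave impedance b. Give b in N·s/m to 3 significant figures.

b = 3.43 N·s/m

u + w = 9.968524;  u + w = √(2b)·v, so √(2b) = 9.968524/3.806 = 2.619160.
b = (√(2b))²/2 = 6.860001/2 = 3.430000.
(Check via u − w = 2F/√(2b): u − w = 18.967912, 2F/√(2b) = 18.967911.)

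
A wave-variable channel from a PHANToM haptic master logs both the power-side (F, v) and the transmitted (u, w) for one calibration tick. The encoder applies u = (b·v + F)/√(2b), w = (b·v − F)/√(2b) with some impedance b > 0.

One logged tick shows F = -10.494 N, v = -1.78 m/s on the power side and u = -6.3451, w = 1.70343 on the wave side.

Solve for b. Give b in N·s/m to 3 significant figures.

u + w = -4.6417;  u + w = √(2b)·v, so √(2b) = -4.6417/(-1.78) = 2.6077.
b = (√(2b))²/2 = 6.8000/2 = 3.4000.
(Check via u − w = 2F/√(2b): u − w = -8.0485, 2F/√(2b) = -8.0485.)

b = 3.4 N·s/m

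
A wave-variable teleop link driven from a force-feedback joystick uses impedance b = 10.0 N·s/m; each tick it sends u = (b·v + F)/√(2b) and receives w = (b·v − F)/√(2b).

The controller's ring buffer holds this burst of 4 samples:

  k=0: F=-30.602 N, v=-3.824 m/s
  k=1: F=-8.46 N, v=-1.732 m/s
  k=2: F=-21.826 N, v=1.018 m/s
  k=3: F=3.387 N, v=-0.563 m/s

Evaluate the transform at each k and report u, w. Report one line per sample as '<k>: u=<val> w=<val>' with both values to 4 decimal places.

0: u=-15.3935 w=-1.7079
1: u=-5.7646 w=-1.9812
2: u=-2.6041 w=7.1568
3: u=-0.5016 w=-2.0163

k=0: b·v=10.0×(-3.824)=-38.2400; √(2b)=4.4721; u=(-38.2400+(-30.602))/4.4721=-15.3935, w=(-38.2400−(-30.602))/4.4721=-1.7079
k=1: b·v=10.0×(-1.732)=-17.3200; √(2b)=4.4721; u=(-17.3200+(-8.46))/4.4721=-5.7646, w=(-17.3200−(-8.46))/4.4721=-1.9812
k=2: b·v=10.0×1.018=10.1800; √(2b)=4.4721; u=(10.1800+(-21.826))/4.4721=-2.6041, w=(10.1800−(-21.826))/4.4721=7.1568
k=3: b·v=10.0×(-0.563)=-5.6300; √(2b)=4.4721; u=(-5.6300+3.387)/4.4721=-0.5016, w=(-5.6300−3.387)/4.4721=-2.0163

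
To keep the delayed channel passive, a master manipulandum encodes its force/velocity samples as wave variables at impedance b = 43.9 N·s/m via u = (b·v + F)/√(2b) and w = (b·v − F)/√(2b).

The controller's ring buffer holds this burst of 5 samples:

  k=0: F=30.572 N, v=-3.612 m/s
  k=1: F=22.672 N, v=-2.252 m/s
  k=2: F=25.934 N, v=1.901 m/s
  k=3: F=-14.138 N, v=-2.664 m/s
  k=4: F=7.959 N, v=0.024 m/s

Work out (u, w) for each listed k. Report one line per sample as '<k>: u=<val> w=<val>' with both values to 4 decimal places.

0: u=-13.6598 w=-20.1852
1: u=-8.1312 w=-12.9704
2: u=11.6741 w=6.1386
3: u=-13.9899 w=-10.9722
4: u=0.9618 w=-0.7370

k=0: b·v=43.9×(-3.612)=-158.5668; √(2b)=9.3702; u=(-158.5668+30.572)/9.3702=-13.6598, w=(-158.5668−30.572)/9.3702=-20.1852
k=1: b·v=43.9×(-2.252)=-98.8628; √(2b)=9.3702; u=(-98.8628+22.672)/9.3702=-8.1312, w=(-98.8628−22.672)/9.3702=-12.9704
k=2: b·v=43.9×1.901=83.4539; √(2b)=9.3702; u=(83.4539+25.934)/9.3702=11.6741, w=(83.4539−25.934)/9.3702=6.1386
k=3: b·v=43.9×(-2.664)=-116.9496; √(2b)=9.3702; u=(-116.9496+(-14.138))/9.3702=-13.9899, w=(-116.9496−(-14.138))/9.3702=-10.9722
k=4: b·v=43.9×0.024=1.0536; √(2b)=9.3702; u=(1.0536+7.959)/9.3702=0.9618, w=(1.0536−7.959)/9.3702=-0.7370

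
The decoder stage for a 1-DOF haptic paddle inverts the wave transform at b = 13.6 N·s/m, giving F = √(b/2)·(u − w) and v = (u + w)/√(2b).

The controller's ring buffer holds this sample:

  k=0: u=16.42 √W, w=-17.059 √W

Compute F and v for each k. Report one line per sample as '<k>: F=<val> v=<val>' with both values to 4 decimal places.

0: F=87.3026 v=-0.1225

k=0: u−w=33.4790, u+w=-0.6390; √(b/2)=2.6077, √(2b)=5.2154; F=2.6077×33.479=87.3026, v=-0.6390/5.2154=-0.1225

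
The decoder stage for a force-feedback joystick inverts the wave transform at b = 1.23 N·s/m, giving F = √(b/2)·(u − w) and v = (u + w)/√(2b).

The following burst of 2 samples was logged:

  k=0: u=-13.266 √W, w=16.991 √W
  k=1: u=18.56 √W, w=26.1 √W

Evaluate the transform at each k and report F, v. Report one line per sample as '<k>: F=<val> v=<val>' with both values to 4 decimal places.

0: F=-23.7281 v=2.3750
1: F=-5.9130 v=28.4742

k=0: u−w=-30.2570, u+w=3.7250; √(b/2)=0.7842, √(2b)=1.5684; F=0.7842×(-30.257)=-23.7281, v=3.7250/1.5684=2.3750
k=1: u−w=-7.5400, u+w=44.6600; √(b/2)=0.7842, √(2b)=1.5684; F=0.7842×(-7.54)=-5.9130, v=44.6600/1.5684=28.4742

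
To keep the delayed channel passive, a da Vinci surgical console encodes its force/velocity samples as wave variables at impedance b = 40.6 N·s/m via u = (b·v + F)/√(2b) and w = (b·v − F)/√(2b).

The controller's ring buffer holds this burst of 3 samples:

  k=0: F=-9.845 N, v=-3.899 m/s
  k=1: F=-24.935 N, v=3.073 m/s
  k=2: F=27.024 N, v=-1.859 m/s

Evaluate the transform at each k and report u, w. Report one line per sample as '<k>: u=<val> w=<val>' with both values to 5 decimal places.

k=0: b·v=40.6×(-3.899)=-158.29940; √(2b)=9.01110; u=(-158.29940+(-9.845))/9.01110=-18.65969, w=(-158.29940−(-9.845))/9.01110=-16.47461
k=1: b·v=40.6×3.073=124.76380; √(2b)=9.01110; u=(124.76380+(-24.935))/9.01110=11.07842, w=(124.76380−(-24.935))/9.01110=16.61270
k=2: b·v=40.6×(-1.859)=-75.47540; √(2b)=9.01110; u=(-75.47540+27.024)/9.01110=-5.37685, w=(-75.47540−27.024)/9.01110=-11.37479

0: u=-18.65969 w=-16.47461
1: u=11.07842 w=16.61270
2: u=-5.37685 w=-11.37479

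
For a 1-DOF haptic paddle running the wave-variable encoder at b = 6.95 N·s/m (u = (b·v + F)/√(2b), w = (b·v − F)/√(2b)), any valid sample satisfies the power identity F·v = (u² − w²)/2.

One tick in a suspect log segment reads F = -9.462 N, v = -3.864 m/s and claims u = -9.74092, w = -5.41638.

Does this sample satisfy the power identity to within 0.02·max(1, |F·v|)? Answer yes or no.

F·v = (-9.462)×(-3.864) = 36.56117 W.
(u² − w²)/2 = (94.88552 − 29.33717)/2 = 32.77418 W.
|Δ| = 3.78699;  2% of max(1, |F·v|) = 0.73122.

no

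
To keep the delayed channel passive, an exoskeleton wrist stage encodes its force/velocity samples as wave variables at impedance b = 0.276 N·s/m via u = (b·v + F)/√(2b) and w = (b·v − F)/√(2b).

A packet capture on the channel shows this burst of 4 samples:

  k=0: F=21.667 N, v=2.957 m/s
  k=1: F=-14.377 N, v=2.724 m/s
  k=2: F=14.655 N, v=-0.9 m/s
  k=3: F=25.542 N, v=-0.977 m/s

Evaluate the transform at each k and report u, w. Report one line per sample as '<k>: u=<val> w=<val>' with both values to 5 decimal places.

0: u=30.26128 w=-28.06432
1: u=-18.33887 w=20.36271
2: u=19.39063 w=-20.05930
3: u=34.01544 w=-34.74132

k=0: b·v=0.276×2.957=0.81613; √(2b)=0.74297; u=(0.81613+21.667)/0.74297=30.26128, w=(0.81613−21.667)/0.74297=-28.06432
k=1: b·v=0.276×2.724=0.75182; √(2b)=0.74297; u=(0.75182+(-14.377))/0.74297=-18.33887, w=(0.75182−(-14.377))/0.74297=20.36271
k=2: b·v=0.276×(-0.9)=-0.24840; √(2b)=0.74297; u=(-0.24840+14.655)/0.74297=19.39063, w=(-0.24840−14.655)/0.74297=-20.05930
k=3: b·v=0.276×(-0.977)=-0.26965; √(2b)=0.74297; u=(-0.26965+25.542)/0.74297=34.01544, w=(-0.26965−25.542)/0.74297=-34.74132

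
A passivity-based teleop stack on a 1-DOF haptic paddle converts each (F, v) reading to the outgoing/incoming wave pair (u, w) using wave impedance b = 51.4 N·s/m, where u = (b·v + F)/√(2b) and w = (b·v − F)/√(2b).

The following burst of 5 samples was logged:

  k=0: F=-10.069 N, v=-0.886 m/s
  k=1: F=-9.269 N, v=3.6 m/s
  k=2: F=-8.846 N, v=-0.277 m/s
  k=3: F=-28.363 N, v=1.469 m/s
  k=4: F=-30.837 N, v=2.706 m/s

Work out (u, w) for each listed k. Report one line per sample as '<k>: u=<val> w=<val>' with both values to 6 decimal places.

k=0: b·v=51.4×(-0.886)=-45.540400; √(2b)=10.139033; u=(-45.540400+(-10.069))/10.139033=-5.484685, w=(-45.540400−(-10.069))/10.139033=-3.498499
k=1: b·v=51.4×3.6=185.040000; √(2b)=10.139033; u=(185.040000+(-9.269))/10.139033=17.336071, w=(185.040000−(-9.269))/10.139033=19.164450
k=2: b·v=51.4×(-0.277)=-14.237800; √(2b)=10.139033; u=(-14.237800+(-8.846))/10.139033=-2.276726, w=(-14.237800−(-8.846))/10.139033=-0.531786
k=3: b·v=51.4×1.469=75.506600; √(2b)=10.139033; u=(75.506600+(-28.363))/10.139033=4.649713, w=(75.506600−(-28.363))/10.139033=10.244527
k=4: b·v=51.4×2.706=139.088400; √(2b)=10.139033; u=(139.088400+(-30.837))/10.139033=10.676698, w=(139.088400−(-30.837))/10.139033=16.759526

0: u=-5.484685 w=-3.498499
1: u=17.336071 w=19.164450
2: u=-2.276726 w=-0.531786
3: u=4.649713 w=10.244527
4: u=10.676698 w=16.759526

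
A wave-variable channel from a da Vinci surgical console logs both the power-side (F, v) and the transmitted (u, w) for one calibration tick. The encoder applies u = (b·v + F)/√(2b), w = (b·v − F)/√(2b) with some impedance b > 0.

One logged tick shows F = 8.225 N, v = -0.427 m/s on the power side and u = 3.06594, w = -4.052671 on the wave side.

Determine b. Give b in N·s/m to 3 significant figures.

b = 2.67 N·s/m

u + w = -0.986731;  u + w = √(2b)·v, so √(2b) = -0.986731/(-0.427) = 2.310845.
b = (√(2b))²/2 = 5.340007/2 = 2.670003.
(Check via u − w = 2F/√(2b): u − w = 7.118611, 2F/√(2b) = 7.118607.)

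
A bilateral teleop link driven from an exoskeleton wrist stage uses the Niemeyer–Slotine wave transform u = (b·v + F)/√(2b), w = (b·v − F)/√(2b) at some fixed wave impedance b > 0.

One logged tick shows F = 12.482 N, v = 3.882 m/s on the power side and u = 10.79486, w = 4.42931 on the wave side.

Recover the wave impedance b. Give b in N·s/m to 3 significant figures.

u + w = 15.2242;  u + w = √(2b)·v, so √(2b) = 15.2242/3.882 = 3.9217.
b = (√(2b))²/2 = 15.3800/2 = 7.6900.
(Check via u − w = 2F/√(2b): u − w = 6.3655, 2F/√(2b) = 6.3656.)

b = 7.69 N·s/m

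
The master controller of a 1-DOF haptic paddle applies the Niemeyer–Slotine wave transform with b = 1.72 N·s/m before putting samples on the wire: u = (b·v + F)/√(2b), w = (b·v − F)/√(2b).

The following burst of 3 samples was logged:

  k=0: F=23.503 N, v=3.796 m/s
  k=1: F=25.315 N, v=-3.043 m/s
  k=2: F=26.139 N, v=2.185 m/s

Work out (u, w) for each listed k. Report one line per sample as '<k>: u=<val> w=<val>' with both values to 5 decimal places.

k=0: b·v=1.72×3.796=6.52912; √(2b)=1.85472; u=(6.52912+23.503)/1.85472=16.19223, w=(6.52912−23.503)/1.85472=-9.15170
k=1: b·v=1.72×(-3.043)=-5.23396; √(2b)=1.85472; u=(-5.23396+25.315)/1.85472=10.82697, w=(-5.23396−25.315)/1.85472=-16.47090
k=2: b·v=1.72×2.185=3.75820; √(2b)=1.85472; u=(3.75820+26.139)/1.85472=16.11949, w=(3.75820−26.139)/1.85472=-12.06692

0: u=16.19223 w=-9.15170
1: u=10.82697 w=-16.47090
2: u=16.11949 w=-12.06692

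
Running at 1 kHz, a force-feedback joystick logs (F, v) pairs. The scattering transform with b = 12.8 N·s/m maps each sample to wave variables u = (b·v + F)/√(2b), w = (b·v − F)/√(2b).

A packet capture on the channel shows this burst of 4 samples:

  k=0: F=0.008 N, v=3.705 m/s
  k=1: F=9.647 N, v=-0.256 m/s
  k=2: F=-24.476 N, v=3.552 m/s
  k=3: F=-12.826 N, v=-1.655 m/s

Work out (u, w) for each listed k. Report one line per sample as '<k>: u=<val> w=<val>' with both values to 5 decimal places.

k=0: b·v=12.8×3.705=47.42400; √(2b)=5.05964; u=(47.42400+0.008)/5.05964=9.37457, w=(47.42400−0.008)/5.05964=9.37141
k=1: b·v=12.8×(-0.256)=-3.27680; √(2b)=5.05964; u=(-3.27680+9.647)/5.05964=1.25902, w=(-3.27680−9.647)/5.05964=-2.55429
k=2: b·v=12.8×3.552=45.46560; √(2b)=5.05964; u=(45.46560+(-24.476))/5.05964=4.14843, w=(45.46560−(-24.476))/5.05964=13.82342
k=3: b·v=12.8×(-1.655)=-21.18400; √(2b)=5.05964; u=(-21.18400+(-12.826))/5.05964=-6.72182, w=(-21.18400−(-12.826))/5.05964=-1.65189

0: u=9.37457 w=9.37141
1: u=1.25902 w=-2.55429
2: u=4.14843 w=13.82342
3: u=-6.72182 w=-1.65189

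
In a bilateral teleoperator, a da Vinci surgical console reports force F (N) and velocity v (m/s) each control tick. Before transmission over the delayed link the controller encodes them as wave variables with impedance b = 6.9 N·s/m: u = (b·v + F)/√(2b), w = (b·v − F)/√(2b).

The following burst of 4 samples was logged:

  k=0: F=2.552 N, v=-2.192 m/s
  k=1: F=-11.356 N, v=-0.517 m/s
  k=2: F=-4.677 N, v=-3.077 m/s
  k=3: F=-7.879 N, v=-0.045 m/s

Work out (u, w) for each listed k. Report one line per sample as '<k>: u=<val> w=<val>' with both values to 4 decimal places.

k=0: b·v=6.9×(-2.192)=-15.1248; √(2b)=3.7148; u=(-15.1248+2.552)/3.7148=-3.3845, w=(-15.1248−2.552)/3.7148=-4.7584
k=1: b·v=6.9×(-0.517)=-3.5673; √(2b)=3.7148; u=(-3.5673+(-11.356))/3.7148=-4.0172, w=(-3.5673−(-11.356))/3.7148=2.0966
k=2: b·v=6.9×(-3.077)=-21.2313; √(2b)=3.7148; u=(-21.2313+(-4.677))/3.7148=-6.9743, w=(-21.2313−(-4.677))/3.7148=-4.4563
k=3: b·v=6.9×(-0.045)=-0.3105; √(2b)=3.7148; u=(-0.3105+(-7.879))/3.7148=-2.2045, w=(-0.3105−(-7.879))/3.7148=2.0374

0: u=-3.3845 w=-4.7584
1: u=-4.0172 w=2.0966
2: u=-6.9743 w=-4.4563
3: u=-2.2045 w=2.0374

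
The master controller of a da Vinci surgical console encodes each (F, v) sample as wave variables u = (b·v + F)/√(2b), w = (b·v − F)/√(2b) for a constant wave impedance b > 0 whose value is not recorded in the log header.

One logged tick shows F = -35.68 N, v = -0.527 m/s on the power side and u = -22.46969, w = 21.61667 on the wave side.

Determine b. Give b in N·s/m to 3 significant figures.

u + w = -0.85302;  u + w = √(2b)·v, so √(2b) = -0.85302/(-0.527) = 1.61863.
b = (√(2b))²/2 = 2.61998/2 = 1.30999.
(Check via u − w = 2F/√(2b): u − w = -44.08636, 2F/√(2b) = -44.08656.)

b = 1.31 N·s/m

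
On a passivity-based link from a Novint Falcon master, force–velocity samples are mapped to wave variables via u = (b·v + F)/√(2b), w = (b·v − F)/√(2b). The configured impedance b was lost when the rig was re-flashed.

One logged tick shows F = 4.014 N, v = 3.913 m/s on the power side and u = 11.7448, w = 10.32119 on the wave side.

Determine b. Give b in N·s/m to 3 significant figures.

u + w = 22.06599;  u + w = √(2b)·v, so √(2b) = 22.06599/3.913 = 5.63915.
b = (√(2b))²/2 = 31.80000/2 = 15.90000.
(Check via u − w = 2F/√(2b): u − w = 1.42361, 2F/√(2b) = 1.42362.)

b = 15.9 N·s/m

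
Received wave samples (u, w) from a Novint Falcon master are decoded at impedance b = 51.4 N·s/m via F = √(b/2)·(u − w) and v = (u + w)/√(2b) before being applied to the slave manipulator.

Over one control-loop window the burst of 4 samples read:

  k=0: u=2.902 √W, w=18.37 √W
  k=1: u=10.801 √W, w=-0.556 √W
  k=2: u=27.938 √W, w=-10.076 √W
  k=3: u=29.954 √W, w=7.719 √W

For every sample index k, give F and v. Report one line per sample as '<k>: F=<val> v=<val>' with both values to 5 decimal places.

k=0: u−w=-15.46800, u+w=21.27200; √(b/2)=5.06952, √(2b)=10.13903; F=5.06952×(-15.468)=-78.41528, v=21.27200/10.13903=2.09803
k=1: u−w=11.35700, u+w=10.24500; √(b/2)=5.06952, √(2b)=10.13903; F=5.06952×11.357=57.57450, v=10.24500/10.13903=1.01045
k=2: u−w=38.01400, u+w=17.86200; √(b/2)=5.06952, √(2b)=10.13903; F=5.06952×38.014=192.71261, v=17.86200/10.13903=1.76171
k=3: u−w=22.23500, u+w=37.67300; √(b/2)=5.06952, √(2b)=10.13903; F=5.06952×22.235=112.72070, v=37.67300/10.13903=3.71564

0: F=-78.41528 v=2.09803
1: F=57.57450 v=1.01045
2: F=192.71261 v=1.76171
3: F=112.72070 v=3.71564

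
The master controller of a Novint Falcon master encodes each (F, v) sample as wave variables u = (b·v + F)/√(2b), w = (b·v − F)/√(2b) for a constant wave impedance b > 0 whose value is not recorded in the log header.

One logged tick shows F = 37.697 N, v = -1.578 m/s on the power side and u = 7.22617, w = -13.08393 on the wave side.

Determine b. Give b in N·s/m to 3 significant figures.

b = 6.89 N·s/m

u + w = -5.85776;  u + w = √(2b)·v, so √(2b) = -5.85776/(-1.578) = 3.71214.
b = (√(2b))²/2 = 13.78000/2 = 6.89000.
(Check via u − w = 2F/√(2b): u − w = 20.31010, 2F/√(2b) = 20.31011.)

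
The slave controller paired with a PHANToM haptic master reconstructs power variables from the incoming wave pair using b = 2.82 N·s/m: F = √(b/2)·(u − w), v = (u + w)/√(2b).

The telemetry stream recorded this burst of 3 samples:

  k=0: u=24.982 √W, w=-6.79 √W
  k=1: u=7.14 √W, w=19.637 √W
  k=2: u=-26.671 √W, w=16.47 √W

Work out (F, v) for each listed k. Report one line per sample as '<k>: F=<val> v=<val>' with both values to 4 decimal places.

k=0: u−w=31.7720, u+w=18.1920; √(b/2)=1.1874, √(2b)=2.3749; F=1.1874×31.772=37.7272, v=18.1920/2.3749=7.6602
k=1: u−w=-12.4970, u+w=26.7770; √(b/2)=1.1874, √(2b)=2.3749; F=1.1874×(-12.497)=-14.8394, v=26.7770/2.3749=11.2752
k=2: u−w=-43.1410, u+w=-10.2010; √(b/2)=1.1874, √(2b)=2.3749; F=1.1874×(-43.141)=-51.2271, v=-10.2010/2.3749=-4.2954

0: F=37.7272 v=7.6602
1: F=-14.8394 v=11.2752
2: F=-51.2271 v=-4.2954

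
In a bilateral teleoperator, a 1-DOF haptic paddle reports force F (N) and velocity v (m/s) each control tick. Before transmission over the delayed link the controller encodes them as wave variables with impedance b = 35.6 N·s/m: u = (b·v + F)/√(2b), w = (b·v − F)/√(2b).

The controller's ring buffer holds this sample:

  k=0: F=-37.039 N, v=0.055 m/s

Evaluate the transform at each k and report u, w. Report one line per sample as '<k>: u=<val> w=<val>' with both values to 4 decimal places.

0: u=-4.1575 w=4.6216

k=0: b·v=35.6×0.055=1.9580; √(2b)=8.4380; u=(1.9580+(-37.039))/8.4380=-4.1575, w=(1.9580−(-37.039))/8.4380=4.6216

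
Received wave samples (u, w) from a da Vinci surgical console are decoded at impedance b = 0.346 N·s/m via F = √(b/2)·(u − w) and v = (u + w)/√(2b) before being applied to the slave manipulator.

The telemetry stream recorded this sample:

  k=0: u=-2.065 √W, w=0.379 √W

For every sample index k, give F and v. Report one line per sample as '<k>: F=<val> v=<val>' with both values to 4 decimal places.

k=0: u−w=-2.4440, u+w=-1.6860; √(b/2)=0.4159, √(2b)=0.8319; F=0.4159×(-2.444)=-1.0165, v=-1.6860/0.8319=-2.0268

0: F=-1.0165 v=-2.0268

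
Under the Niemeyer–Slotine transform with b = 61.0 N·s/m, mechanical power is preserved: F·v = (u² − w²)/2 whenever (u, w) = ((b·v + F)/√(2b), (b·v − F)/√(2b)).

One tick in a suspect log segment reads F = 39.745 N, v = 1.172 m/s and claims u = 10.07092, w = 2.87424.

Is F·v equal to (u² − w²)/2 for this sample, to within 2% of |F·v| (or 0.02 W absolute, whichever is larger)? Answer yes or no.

yes

F·v = 39.745×1.172 = 46.58114 W.
(u² − w²)/2 = (101.42343 − 8.26126)/2 = 46.58109 W.
|Δ| = 0.00005;  2% of max(1, |F·v|) = 0.93162.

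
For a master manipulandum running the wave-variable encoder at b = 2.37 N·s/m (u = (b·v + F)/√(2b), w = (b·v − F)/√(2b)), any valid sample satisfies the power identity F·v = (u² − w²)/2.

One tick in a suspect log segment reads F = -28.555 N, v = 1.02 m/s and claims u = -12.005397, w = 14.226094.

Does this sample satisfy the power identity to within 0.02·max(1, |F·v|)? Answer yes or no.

F·v = (-28.555)×1.02 = -29.126100 W.
(u² − w²)/2 = (144.129557 − 202.381750)/2 = -29.126097 W.
|Δ| = 0.000003;  2% of max(1, |F·v|) = 0.582522.

yes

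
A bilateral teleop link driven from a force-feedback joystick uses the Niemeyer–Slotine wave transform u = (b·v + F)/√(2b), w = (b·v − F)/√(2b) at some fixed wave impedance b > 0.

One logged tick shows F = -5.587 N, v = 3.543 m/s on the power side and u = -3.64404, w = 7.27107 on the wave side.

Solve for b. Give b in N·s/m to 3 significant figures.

b = 0.524 N·s/m

u + w = 3.6270;  u + w = √(2b)·v, so √(2b) = 3.6270/3.543 = 1.0237.
b = (√(2b))²/2 = 1.0480/2 = 0.5240.
(Check via u − w = 2F/√(2b): u − w = -10.9151, 2F/√(2b) = -10.9151.)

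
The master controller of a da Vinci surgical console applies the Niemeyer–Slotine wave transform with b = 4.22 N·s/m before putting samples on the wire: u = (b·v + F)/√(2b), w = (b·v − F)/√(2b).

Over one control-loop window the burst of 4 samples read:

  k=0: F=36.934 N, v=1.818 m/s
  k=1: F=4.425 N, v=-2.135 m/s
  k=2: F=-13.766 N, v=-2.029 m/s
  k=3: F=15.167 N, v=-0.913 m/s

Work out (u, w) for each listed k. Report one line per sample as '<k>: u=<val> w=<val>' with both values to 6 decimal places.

k=0: b·v=4.22×1.818=7.671960; √(2b)=2.905168; u=(7.671960+36.934)/2.905168=15.354005, w=(7.671960−36.934)/2.905168=-10.072410
k=1: b·v=4.22×(-2.135)=-9.009700; √(2b)=2.905168; u=(-9.009700+4.425)/2.905168=-1.578119, w=(-9.009700−4.425)/2.905168=-4.624414
k=2: b·v=4.22×(-2.029)=-8.562380; √(2b)=2.905168; u=(-8.562380+(-13.766))/2.905168=-7.685745, w=(-8.562380−(-13.766))/2.905168=1.791160
k=3: b·v=4.22×(-0.913)=-3.852860; √(2b)=2.905168; u=(-3.852860+15.167)/2.905168=3.894488, w=(-3.852860−15.167)/2.905168=-6.546906

0: u=15.354005 w=-10.072410
1: u=-1.578119 w=-4.624414
2: u=-7.685745 w=1.791160
3: u=3.894488 w=-6.546906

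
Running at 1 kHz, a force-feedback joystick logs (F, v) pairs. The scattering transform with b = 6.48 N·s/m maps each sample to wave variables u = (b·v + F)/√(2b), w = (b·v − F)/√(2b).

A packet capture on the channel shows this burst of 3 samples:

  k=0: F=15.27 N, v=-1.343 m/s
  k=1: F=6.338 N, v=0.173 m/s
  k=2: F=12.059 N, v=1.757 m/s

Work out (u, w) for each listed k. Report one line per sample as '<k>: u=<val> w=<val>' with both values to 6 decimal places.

0: u=1.824267 w=-6.659067
1: u=2.071956 w=-1.449156
2: u=6.512322 w=-0.187122

k=0: b·v=6.48×(-1.343)=-8.702640; √(2b)=3.600000; u=(-8.702640+15.27)/3.600000=1.824267, w=(-8.702640−15.27)/3.600000=-6.659067
k=1: b·v=6.48×0.173=1.121040; √(2b)=3.600000; u=(1.121040+6.338)/3.600000=2.071956, w=(1.121040−6.338)/3.600000=-1.449156
k=2: b·v=6.48×1.757=11.385360; √(2b)=3.600000; u=(11.385360+12.059)/3.600000=6.512322, w=(11.385360−12.059)/3.600000=-0.187122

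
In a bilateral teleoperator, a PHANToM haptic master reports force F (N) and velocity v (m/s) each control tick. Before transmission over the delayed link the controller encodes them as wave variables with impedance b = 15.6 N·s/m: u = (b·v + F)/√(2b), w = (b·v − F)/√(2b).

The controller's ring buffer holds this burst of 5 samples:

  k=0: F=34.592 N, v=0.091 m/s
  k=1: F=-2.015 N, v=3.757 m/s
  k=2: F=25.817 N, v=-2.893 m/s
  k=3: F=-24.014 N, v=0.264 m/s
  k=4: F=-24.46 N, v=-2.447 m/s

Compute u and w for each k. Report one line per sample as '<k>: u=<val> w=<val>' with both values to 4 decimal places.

0: u=6.4471 w=-5.9388
1: u=10.1320 w=10.8535
2: u=-3.4577 w=-12.7017
3: u=-3.5619 w=5.0365
4: u=-11.2131 w=-2.4551

k=0: b·v=15.6×0.091=1.4196; √(2b)=5.5857; u=(1.4196+34.592)/5.5857=6.4471, w=(1.4196−34.592)/5.5857=-5.9388
k=1: b·v=15.6×3.757=58.6092; √(2b)=5.5857; u=(58.6092+(-2.015))/5.5857=10.1320, w=(58.6092−(-2.015))/5.5857=10.8535
k=2: b·v=15.6×(-2.893)=-45.1308; √(2b)=5.5857; u=(-45.1308+25.817)/5.5857=-3.4577, w=(-45.1308−25.817)/5.5857=-12.7017
k=3: b·v=15.6×0.264=4.1184; √(2b)=5.5857; u=(4.1184+(-24.014))/5.5857=-3.5619, w=(4.1184−(-24.014))/5.5857=5.0365
k=4: b·v=15.6×(-2.447)=-38.1732; √(2b)=5.5857; u=(-38.1732+(-24.46))/5.5857=-11.2131, w=(-38.1732−(-24.46))/5.5857=-2.4551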